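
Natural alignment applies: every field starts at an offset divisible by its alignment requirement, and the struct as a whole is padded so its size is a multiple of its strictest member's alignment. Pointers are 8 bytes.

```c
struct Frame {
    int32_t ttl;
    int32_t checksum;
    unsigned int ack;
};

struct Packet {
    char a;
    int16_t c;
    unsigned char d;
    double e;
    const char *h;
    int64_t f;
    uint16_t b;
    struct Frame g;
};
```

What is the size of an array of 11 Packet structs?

528

Frame: 0..4  ttl  (4B, 4-aligned); 4..8  checksum  (4B, 4-aligned); 8..12  ack  (4B, 4-aligned); sizeof = 12, alignof = 4
0..1  a  (1B, 1-aligned)
1..2  -- padding (1B)
2..4  c  (2B, 2-aligned)
4..5  d  (1B, 1-aligned)
5..8  -- padding (3B)
8..16  e  (8B, 8-aligned)
16..24  h  (8B, 8-aligned)
24..32  f  (8B, 8-aligned)
32..34  b  (2B, 2-aligned)
34..36  -- padding (2B)
36..48  g  (12B, 4-aligned)
sizeof = 48, alignof = 8
array of 11: 11 × 48 = 528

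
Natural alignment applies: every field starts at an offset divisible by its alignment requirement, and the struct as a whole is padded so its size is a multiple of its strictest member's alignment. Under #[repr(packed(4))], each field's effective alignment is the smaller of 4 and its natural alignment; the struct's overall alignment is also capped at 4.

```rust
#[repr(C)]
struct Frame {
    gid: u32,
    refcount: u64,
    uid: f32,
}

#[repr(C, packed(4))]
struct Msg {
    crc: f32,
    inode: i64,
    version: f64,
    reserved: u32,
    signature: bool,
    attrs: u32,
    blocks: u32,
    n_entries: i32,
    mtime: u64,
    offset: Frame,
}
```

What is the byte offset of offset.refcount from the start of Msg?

56

Frame: @0: gid [4B, align 4] → 4; +4 pad (align 8); @8: refcount [8B, align 8] → 16; @16: uid [4B, align 4] → 20; +4 tail pad (align 8); size 24, align 8
@0: crc [4B, align 4] → 4
@4: inode [8B, align 4] → 12
@12: version [8B, align 4] → 20
@20: reserved [4B, align 4] → 24
@24: signature [1B, align 1] → 25
+3 pad (align 4)
@28: attrs [4B, align 4] → 32
@32: blocks [4B, align 4] → 36
@36: n_entries [4B, align 4] → 40
@40: mtime [8B, align 4] → 48
@48: offset [24B, align 4] → 72
within Frame: refcount at 8
48 + 8 = 56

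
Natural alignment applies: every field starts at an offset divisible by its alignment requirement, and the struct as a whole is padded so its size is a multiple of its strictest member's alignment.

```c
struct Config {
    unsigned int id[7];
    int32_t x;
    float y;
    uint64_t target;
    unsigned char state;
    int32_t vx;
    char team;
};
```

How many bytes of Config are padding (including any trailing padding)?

0..28  id  (28B, 4-aligned)
28..32  x  (4B, 4-aligned)
32..36  y  (4B, 4-aligned)
36..40  -- padding (4B)
40..48  target  (8B, 8-aligned)
48..49  state  (1B, 1-aligned)
49..52  -- padding (3B)
52..56  vx  (4B, 4-aligned)
56..57  team  (1B, 1-aligned)
57..64  -- tail padding (7B)
sizeof = 64, alignof = 8
data bytes 50, size 64 → padding 14

14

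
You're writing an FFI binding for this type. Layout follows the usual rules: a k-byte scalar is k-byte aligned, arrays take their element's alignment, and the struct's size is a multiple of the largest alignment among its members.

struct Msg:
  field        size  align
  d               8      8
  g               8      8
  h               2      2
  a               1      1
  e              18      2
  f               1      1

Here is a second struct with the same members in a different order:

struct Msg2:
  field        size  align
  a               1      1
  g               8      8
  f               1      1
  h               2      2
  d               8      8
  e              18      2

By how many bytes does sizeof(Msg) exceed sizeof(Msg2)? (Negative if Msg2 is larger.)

@0: d [8B, align 8] → 8
@8: g [8B, align 8] → 16
@16: h [2B, align 2] → 18
@18: a [1B, align 1] → 19
+1 pad (align 2)
@20: e [18B, align 2] → 38
@38: f [1B, align 1] → 39
+1 tail pad (align 8)
size 40, align 8
— Msg2 —
@0: a [1B, align 1] → 1
+7 pad (align 8)
@8: g [8B, align 8] → 16
@16: f [1B, align 1] → 17
+1 pad (align 2)
@18: h [2B, align 2] → 20
+4 pad (align 8)
@24: d [8B, align 8] → 32
@32: e [18B, align 2] → 50
+6 tail pad (align 8)
size 56, align 8
40 − 56 = -16

-16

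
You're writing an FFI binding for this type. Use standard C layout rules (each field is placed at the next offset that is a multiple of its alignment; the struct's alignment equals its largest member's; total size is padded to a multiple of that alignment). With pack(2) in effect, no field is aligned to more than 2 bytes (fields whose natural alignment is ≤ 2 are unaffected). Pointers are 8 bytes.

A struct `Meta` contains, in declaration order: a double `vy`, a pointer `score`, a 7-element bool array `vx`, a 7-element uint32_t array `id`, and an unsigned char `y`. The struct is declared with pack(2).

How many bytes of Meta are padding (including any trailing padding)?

vy at 0 (size 8, align 2) → ends 8
score at 8 (size 8, align 2) → ends 16
vx at 16 (size 7, align 1) → ends 23
pad 1 to align 2 for id
id at 24 (size 28, align 2) → ends 52
y at 52 (size 1, align 1) → ends 53
tail pad 1 to reach multiple of 2
total 54 bytes, alignment 2
data bytes 52, size 54 → padding 2

2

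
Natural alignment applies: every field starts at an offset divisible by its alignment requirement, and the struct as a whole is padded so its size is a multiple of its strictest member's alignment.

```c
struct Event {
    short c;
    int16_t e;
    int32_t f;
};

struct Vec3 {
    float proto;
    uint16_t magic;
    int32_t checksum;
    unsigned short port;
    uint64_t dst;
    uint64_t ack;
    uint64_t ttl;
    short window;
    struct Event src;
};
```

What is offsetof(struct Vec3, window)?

40

Event: c at 0 (size 2, align 2) → ends 2; e at 2 (size 2, align 2) → ends 4; f at 4 (size 4, align 4) → ends 8; total 8 bytes, alignment 4
proto at 0 (size 4, align 4) → ends 4
magic at 4 (size 2, align 2) → ends 6
pad 2 to align 4 for checksum
checksum at 8 (size 4, align 4) → ends 12
port at 12 (size 2, align 2) → ends 14
pad 2 to align 8 for dst
dst at 16 (size 8, align 8) → ends 24
ack at 24 (size 8, align 8) → ends 32
ttl at 32 (size 8, align 8) → ends 40
window at 40 (size 2, align 2) → ends 42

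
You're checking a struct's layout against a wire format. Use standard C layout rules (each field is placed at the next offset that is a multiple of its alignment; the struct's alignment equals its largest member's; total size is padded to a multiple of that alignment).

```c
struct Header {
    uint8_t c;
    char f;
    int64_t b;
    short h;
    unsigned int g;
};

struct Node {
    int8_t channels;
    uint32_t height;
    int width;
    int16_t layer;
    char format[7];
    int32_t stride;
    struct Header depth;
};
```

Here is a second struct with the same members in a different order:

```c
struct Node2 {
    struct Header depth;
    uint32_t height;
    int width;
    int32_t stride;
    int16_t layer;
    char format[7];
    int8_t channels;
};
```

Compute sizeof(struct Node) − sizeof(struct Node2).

Header: @0: c [1B, align 1] → 1; @1: f [1B, align 1] → 2; +6 pad (align 8); @8: b [8B, align 8] → 16; @16: h [2B, align 2] → 18; +2 pad (align 4); @20: g [4B, align 4] → 24; size 24, align 8
@0: channels [1B, align 1] → 1
+3 pad (align 4)
@4: height [4B, align 4] → 8
@8: width [4B, align 4] → 12
@12: layer [2B, align 2] → 14
@14: format [7B, align 1] → 21
+3 pad (align 4)
@24: stride [4B, align 4] → 28
+4 pad (align 8)
@32: depth [24B, align 8] → 56
size 56, align 8
— Node2 —
@0: depth [24B, align 8] → 24
@24: height [4B, align 4] → 28
@28: width [4B, align 4] → 32
@32: stride [4B, align 4] → 36
@36: layer [2B, align 2] → 38
@38: format [7B, align 1] → 45
@45: channels [1B, align 1] → 46
+2 tail pad (align 8)
size 48, align 8
56 − 48 = 8

8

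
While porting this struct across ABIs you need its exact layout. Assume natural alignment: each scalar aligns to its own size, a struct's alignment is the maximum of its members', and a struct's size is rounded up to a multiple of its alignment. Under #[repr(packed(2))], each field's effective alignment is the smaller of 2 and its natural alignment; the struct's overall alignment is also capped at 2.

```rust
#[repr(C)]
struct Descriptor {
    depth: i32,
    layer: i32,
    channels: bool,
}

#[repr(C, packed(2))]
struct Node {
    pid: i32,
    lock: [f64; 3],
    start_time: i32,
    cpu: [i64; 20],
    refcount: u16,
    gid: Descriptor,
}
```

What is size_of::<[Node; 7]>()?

Descriptor: @0: depth [4B, align 4] → 4; @4: layer [4B, align 4] → 8; @8: channels [1B, align 1] → 9; +3 tail pad (align 4); size 12, align 4
@0: pid [4B, align 2] → 4
@4: lock [24B, align 2] → 28
@28: start_time [4B, align 2] → 32
@32: cpu [160B, align 2] → 192
@192: refcount [2B, align 2] → 194
@194: gid [12B, align 2] → 206
size 206, align 2
array of 7: 7 × 206 = 1442

1442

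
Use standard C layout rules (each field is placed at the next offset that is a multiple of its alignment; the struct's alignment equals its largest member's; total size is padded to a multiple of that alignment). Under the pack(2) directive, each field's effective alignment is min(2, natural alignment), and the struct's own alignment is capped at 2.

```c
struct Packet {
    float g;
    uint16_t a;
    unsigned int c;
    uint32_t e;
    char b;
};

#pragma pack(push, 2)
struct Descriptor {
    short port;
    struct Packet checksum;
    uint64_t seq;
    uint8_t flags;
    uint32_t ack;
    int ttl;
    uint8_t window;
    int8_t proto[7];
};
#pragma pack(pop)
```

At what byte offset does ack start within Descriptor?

Packet: @0: g [4B, align 4] → 4; @4: a [2B, align 2] → 6; +2 pad (align 4); @8: c [4B, align 4] → 12; @12: e [4B, align 4] → 16; @16: b [1B, align 1] → 17; +3 tail pad (align 4); size 20, align 4
@0: port [2B, align 2] → 2
@2: checksum [20B, align 2] → 22
@22: seq [8B, align 2] → 30
@30: flags [1B, align 1] → 31
+1 pad (align 2)
@32: ack [4B, align 2] → 36

32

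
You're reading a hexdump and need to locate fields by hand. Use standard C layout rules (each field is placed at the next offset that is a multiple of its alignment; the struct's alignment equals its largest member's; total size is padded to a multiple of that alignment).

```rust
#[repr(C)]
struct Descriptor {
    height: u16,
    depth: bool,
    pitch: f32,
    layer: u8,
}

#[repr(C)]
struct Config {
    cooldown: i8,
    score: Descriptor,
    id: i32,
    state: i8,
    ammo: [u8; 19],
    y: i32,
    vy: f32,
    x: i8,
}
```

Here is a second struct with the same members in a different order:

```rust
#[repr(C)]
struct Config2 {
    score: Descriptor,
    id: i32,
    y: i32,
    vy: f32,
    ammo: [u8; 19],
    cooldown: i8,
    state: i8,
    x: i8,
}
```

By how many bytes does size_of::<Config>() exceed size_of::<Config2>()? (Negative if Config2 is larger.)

4

Descriptor: height at 0 (size 2, align 2) → ends 2; depth at 2 (size 1, align 1) → ends 3; pad 1 to align 4 for pitch; pitch at 4 (size 4, align 4) → ends 8; layer at 8 (size 1, align 1) → ends 9; tail pad 3 to reach multiple of 4; total 12 bytes, alignment 4
cooldown at 0 (size 1, align 1) → ends 1
pad 3 to align 4 for score
score at 4 (size 12, align 4) → ends 16
id at 16 (size 4, align 4) → ends 20
state at 20 (size 1, align 1) → ends 21
ammo at 21 (size 19, align 1) → ends 40
y at 40 (size 4, align 4) → ends 44
vy at 44 (size 4, align 4) → ends 48
x at 48 (size 1, align 1) → ends 49
tail pad 3 to reach multiple of 4
total 52 bytes, alignment 4
— Config2 —
score at 0 (size 12, align 4) → ends 12
id at 12 (size 4, align 4) → ends 16
y at 16 (size 4, align 4) → ends 20
vy at 20 (size 4, align 4) → ends 24
ammo at 24 (size 19, align 1) → ends 43
cooldown at 43 (size 1, align 1) → ends 44
state at 44 (size 1, align 1) → ends 45
x at 45 (size 1, align 1) → ends 46
tail pad 2 to reach multiple of 4
total 48 bytes, alignment 4
52 − 48 = 4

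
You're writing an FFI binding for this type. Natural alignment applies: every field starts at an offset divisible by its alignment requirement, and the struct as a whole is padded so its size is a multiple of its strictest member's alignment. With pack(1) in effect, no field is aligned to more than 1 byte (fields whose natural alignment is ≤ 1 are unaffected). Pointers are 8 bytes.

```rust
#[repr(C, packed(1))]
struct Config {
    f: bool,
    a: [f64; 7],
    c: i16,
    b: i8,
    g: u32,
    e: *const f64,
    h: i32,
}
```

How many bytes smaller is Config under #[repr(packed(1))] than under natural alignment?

12

natural layout:
  @0: f [1B, align 1] → 1
  +7 pad (align 8)
  @8: a [56B, align 8] → 64
  @64: c [2B, align 2] → 66
  @66: b [1B, align 1] → 67
  +1 pad (align 4)
  @68: g [4B, align 4] → 72
  @72: e [8B, align 8] → 80
  @80: h [4B, align 4] → 84
  +4 tail pad (align 8)
  size 88, align 8
packed(1) layout:
  @0: f [1B, align 1] → 1
  @1: a [56B, align 1] → 57
  @57: c [2B, align 1] → 59
  @59: b [1B, align 1] → 60
  @60: g [4B, align 1] → 64
  @64: e [8B, align 1] → 72
  @72: h [4B, align 1] → 76
  size 76, align 1
88 − 76 = 12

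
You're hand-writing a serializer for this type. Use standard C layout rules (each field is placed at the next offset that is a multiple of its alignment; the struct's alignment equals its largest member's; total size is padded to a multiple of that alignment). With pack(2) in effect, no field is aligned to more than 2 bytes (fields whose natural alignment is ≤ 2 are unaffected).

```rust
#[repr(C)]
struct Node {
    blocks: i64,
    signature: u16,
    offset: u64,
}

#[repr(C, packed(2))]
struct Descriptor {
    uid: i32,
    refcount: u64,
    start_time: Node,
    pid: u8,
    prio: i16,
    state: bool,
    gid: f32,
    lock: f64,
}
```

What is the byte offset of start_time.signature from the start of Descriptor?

Node: @0: blocks [8B, align 8] → 8; @8: signature [2B, align 2] → 10; +6 pad (align 8); @16: offset [8B, align 8] → 24; size 24, align 8
@0: uid [4B, align 2] → 4
@4: refcount [8B, align 2] → 12
@12: start_time [24B, align 2] → 36
within Node: signature at 8
12 + 8 = 20

20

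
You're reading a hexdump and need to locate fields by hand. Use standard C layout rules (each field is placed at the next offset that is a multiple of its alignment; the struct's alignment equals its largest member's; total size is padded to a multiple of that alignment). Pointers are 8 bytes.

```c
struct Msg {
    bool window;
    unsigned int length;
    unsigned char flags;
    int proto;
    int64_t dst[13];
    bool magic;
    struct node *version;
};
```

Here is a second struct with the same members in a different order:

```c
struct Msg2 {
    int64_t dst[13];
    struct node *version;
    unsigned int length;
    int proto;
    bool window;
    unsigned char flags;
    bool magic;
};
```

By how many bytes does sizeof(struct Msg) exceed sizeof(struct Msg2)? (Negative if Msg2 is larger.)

window at 0 (size 1, align 1) → ends 1
pad 3 to align 4 for length
length at 4 (size 4, align 4) → ends 8
flags at 8 (size 1, align 1) → ends 9
pad 3 to align 4 for proto
proto at 12 (size 4, align 4) → ends 16
dst at 16 (size 104, align 8) → ends 120
magic at 120 (size 1, align 1) → ends 121
pad 7 to align 8 for version
version at 128 (size 8, align 8) → ends 136
total 136 bytes, alignment 8
— Msg2 —
dst at 0 (size 104, align 8) → ends 104
version at 104 (size 8, align 8) → ends 112
length at 112 (size 4, align 4) → ends 116
proto at 116 (size 4, align 4) → ends 120
window at 120 (size 1, align 1) → ends 121
flags at 121 (size 1, align 1) → ends 122
magic at 122 (size 1, align 1) → ends 123
tail pad 5 to reach multiple of 8
total 128 bytes, alignment 8
136 − 128 = 8

8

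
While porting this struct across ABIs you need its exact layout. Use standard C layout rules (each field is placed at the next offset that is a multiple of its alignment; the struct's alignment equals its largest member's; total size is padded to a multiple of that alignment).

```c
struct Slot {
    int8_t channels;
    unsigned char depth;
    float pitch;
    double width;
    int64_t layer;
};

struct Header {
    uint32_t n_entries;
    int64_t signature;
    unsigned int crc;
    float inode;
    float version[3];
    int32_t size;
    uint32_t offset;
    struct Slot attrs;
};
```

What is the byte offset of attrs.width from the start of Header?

56

Slot: 0..1  channels  (1B, 1-aligned); 1..2  depth  (1B, 1-aligned); 2..4  -- padding (2B); 4..8  pitch  (4B, 4-aligned); 8..16  width  (8B, 8-aligned); 16..24  layer  (8B, 8-aligned); sizeof = 24, alignof = 8
0..4  n_entries  (4B, 4-aligned)
4..8  -- padding (4B)
8..16  signature  (8B, 8-aligned)
16..20  crc  (4B, 4-aligned)
20..24  inode  (4B, 4-aligned)
24..36  version  (12B, 4-aligned)
36..40  size  (4B, 4-aligned)
40..44  offset  (4B, 4-aligned)
44..48  -- padding (4B)
48..72  attrs  (24B, 8-aligned)
within Slot: width at 8
48 + 8 = 56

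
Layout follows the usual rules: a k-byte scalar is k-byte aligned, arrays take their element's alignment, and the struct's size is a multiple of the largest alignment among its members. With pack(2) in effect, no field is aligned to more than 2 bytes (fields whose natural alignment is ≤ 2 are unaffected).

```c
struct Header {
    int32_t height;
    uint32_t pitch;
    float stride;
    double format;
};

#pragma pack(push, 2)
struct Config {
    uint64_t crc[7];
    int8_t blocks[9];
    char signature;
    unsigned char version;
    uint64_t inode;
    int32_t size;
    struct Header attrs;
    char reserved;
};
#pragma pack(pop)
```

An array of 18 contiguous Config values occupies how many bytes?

Header: height at 0 (size 4, align 4) → ends 4; pitch at 4 (size 4, align 4) → ends 8; stride at 8 (size 4, align 4) → ends 12; pad 4 to align 8 for format; format at 16 (size 8, align 8) → ends 24; total 24 bytes, alignment 8
crc at 0 (size 56, align 2) → ends 56
blocks at 56 (size 9, align 1) → ends 65
signature at 65 (size 1, align 1) → ends 66
version at 66 (size 1, align 1) → ends 67
pad 1 to align 2 for inode
inode at 68 (size 8, align 2) → ends 76
size at 76 (size 4, align 2) → ends 80
attrs at 80 (size 24, align 2) → ends 104
reserved at 104 (size 1, align 1) → ends 105
tail pad 1 to reach multiple of 2
total 106 bytes, alignment 2
array of 18: 18 × 106 = 1908

1908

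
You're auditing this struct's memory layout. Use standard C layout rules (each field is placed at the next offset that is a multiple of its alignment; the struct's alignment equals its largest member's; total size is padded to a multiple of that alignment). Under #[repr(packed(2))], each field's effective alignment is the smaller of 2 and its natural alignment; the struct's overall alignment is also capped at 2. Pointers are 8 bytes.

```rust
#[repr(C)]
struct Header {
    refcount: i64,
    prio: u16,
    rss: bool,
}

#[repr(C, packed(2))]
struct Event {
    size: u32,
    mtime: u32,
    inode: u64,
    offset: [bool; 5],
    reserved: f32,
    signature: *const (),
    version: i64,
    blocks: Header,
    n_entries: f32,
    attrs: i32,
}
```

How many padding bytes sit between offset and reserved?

1

Header: @0: refcount [8B, align 8] → 8; @8: prio [2B, align 2] → 10; @10: rss [1B, align 1] → 11; +5 tail pad (align 8); size 16, align 8
@0: size [4B, align 2] → 4
@4: mtime [4B, align 2] → 8
@8: inode [8B, align 2] → 16
@16: offset [5B, align 1] → 21
+1 pad (align 2)
@22: reserved [4B, align 2] → 26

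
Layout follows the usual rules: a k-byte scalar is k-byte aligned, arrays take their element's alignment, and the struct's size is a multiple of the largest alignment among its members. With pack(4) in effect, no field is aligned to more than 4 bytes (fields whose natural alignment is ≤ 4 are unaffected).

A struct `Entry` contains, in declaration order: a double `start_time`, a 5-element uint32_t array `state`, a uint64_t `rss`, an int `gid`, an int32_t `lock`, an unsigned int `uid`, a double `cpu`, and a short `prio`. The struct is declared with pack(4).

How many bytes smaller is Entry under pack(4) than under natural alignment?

12

natural layout:
  @0: start_time [8B, align 8] → 8
  @8: state [20B, align 4] → 28
  +4 pad (align 8)
  @32: rss [8B, align 8] → 40
  @40: gid [4B, align 4] → 44
  @44: lock [4B, align 4] → 48
  @48: uid [4B, align 4] → 52
  +4 pad (align 8)
  @56: cpu [8B, align 8] → 64
  @64: prio [2B, align 2] → 66
  +6 tail pad (align 8)
  size 72, align 8
packed(4) layout:
  @0: start_time [8B, align 4] → 8
  @8: state [20B, align 4] → 28
  @28: rss [8B, align 4] → 36
  @36: gid [4B, align 4] → 40
  @40: lock [4B, align 4] → 44
  @44: uid [4B, align 4] → 48
  @48: cpu [8B, align 4] → 56
  @56: prio [2B, align 2] → 58
  +2 tail pad (align 4)
  size 60, align 4
72 − 60 = 12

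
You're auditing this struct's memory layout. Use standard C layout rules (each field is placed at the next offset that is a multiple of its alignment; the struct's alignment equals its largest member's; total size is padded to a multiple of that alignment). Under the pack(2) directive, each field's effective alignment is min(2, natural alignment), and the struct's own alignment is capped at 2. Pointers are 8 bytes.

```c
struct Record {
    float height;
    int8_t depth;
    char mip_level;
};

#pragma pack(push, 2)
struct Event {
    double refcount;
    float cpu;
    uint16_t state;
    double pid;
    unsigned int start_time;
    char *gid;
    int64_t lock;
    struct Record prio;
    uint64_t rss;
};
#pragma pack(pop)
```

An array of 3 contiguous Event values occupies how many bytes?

Record: height at 0 (size 4, align 4) → ends 4; depth at 4 (size 1, align 1) → ends 5; mip_level at 5 (size 1, align 1) → ends 6; tail pad 2 to reach multiple of 4; total 8 bytes, alignment 4
refcount at 0 (size 8, align 2) → ends 8
cpu at 8 (size 4, align 2) → ends 12
state at 12 (size 2, align 2) → ends 14
pid at 14 (size 8, align 2) → ends 22
start_time at 22 (size 4, align 2) → ends 26
gid at 26 (size 8, align 2) → ends 34
lock at 34 (size 8, align 2) → ends 42
prio at 42 (size 8, align 2) → ends 50
rss at 50 (size 8, align 2) → ends 58
total 58 bytes, alignment 2
array of 3: 3 × 58 = 174

174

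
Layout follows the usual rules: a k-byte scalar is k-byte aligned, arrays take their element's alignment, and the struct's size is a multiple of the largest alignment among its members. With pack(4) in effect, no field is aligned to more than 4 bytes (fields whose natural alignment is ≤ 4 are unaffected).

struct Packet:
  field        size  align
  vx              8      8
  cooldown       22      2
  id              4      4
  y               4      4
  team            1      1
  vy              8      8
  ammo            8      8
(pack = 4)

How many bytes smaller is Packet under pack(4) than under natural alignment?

4

natural layout:
  @0: vx [8B, align 8] → 8
  @8: cooldown [22B, align 2] → 30
  +2 pad (align 4)
  @32: id [4B, align 4] → 36
  @36: y [4B, align 4] → 40
  @40: team [1B, align 1] → 41
  +7 pad (align 8)
  @48: vy [8B, align 8] → 56
  @56: ammo [8B, align 8] → 64
  size 64, align 8
packed(4) layout:
  @0: vx [8B, align 4] → 8
  @8: cooldown [22B, align 2] → 30
  +2 pad (align 4)
  @32: id [4B, align 4] → 36
  @36: y [4B, align 4] → 40
  @40: team [1B, align 1] → 41
  +3 pad (align 4)
  @44: vy [8B, align 4] → 52
  @52: ammo [8B, align 4] → 60
  size 60, align 4
64 − 60 = 4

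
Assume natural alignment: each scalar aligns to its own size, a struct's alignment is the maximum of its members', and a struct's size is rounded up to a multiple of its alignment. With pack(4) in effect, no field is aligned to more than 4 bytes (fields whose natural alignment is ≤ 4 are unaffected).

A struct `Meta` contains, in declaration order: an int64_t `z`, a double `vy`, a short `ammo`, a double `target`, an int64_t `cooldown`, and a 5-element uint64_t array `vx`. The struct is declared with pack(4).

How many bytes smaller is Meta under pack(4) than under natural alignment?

4

natural layout:
  0..8  z  (8B, 8-aligned)
  8..16  vy  (8B, 8-aligned)
  16..18  ammo  (2B, 2-aligned)
  18..24  -- padding (6B)
  24..32  target  (8B, 8-aligned)
  32..40  cooldown  (8B, 8-aligned)
  40..80  vx  (40B, 8-aligned)
  sizeof = 80, alignof = 8
packed(4) layout:
  0..8  z  (8B, 4-aligned)
  8..16  vy  (8B, 4-aligned)
  16..18  ammo  (2B, 2-aligned)
  18..20  -- padding (2B)
  20..28  target  (8B, 4-aligned)
  28..36  cooldown  (8B, 4-aligned)
  36..76  vx  (40B, 4-aligned)
  sizeof = 76, alignof = 4
80 − 76 = 4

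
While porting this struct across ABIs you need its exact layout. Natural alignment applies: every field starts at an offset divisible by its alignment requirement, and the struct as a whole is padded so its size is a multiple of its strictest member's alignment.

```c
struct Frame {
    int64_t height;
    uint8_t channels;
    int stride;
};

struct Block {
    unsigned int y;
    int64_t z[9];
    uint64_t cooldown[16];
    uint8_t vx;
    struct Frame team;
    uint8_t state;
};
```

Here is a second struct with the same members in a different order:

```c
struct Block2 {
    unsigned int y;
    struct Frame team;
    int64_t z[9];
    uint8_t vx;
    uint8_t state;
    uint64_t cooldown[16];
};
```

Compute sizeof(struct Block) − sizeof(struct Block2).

8

Frame: @0: height [8B, align 8] → 8; @8: channels [1B, align 1] → 9; +3 pad (align 4); @12: stride [4B, align 4] → 16; size 16, align 8
@0: y [4B, align 4] → 4
+4 pad (align 8)
@8: z [72B, align 8] → 80
@80: cooldown [128B, align 8] → 208
@208: vx [1B, align 1] → 209
+7 pad (align 8)
@216: team [16B, align 8] → 232
@232: state [1B, align 1] → 233
+7 tail pad (align 8)
size 240, align 8
— Block2 —
@0: y [4B, align 4] → 4
+4 pad (align 8)
@8: team [16B, align 8] → 24
@24: z [72B, align 8] → 96
@96: vx [1B, align 1] → 97
@97: state [1B, align 1] → 98
+6 pad (align 8)
@104: cooldown [128B, align 8] → 232
size 232, align 8
240 − 232 = 8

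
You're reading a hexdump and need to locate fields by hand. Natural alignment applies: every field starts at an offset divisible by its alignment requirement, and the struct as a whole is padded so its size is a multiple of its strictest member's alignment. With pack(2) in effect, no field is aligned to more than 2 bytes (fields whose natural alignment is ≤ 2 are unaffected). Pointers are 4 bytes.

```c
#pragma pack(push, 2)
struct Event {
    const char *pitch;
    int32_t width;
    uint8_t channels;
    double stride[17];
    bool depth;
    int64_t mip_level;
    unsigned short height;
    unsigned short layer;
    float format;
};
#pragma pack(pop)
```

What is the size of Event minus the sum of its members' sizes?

pitch at 0 (size 4, align 2) → ends 4
width at 4 (size 4, align 2) → ends 8
channels at 8 (size 1, align 1) → ends 9
pad 1 to align 2 for stride
stride at 10 (size 136, align 2) → ends 146
depth at 146 (size 1, align 1) → ends 147
pad 1 to align 2 for mip_level
mip_level at 148 (size 8, align 2) → ends 156
height at 156 (size 2, align 2) → ends 158
layer at 158 (size 2, align 2) → ends 160
format at 160 (size 4, align 2) → ends 164
total 164 bytes, alignment 2
data bytes 162, size 164 → padding 2

2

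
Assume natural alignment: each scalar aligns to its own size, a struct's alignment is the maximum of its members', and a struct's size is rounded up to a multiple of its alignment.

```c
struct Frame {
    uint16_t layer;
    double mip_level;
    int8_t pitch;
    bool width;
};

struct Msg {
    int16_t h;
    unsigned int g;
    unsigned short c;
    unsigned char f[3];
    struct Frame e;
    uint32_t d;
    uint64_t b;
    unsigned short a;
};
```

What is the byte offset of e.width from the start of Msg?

33

Frame: 0..2  layer  (2B, 2-aligned); 2..8  -- padding (6B); 8..16  mip_level  (8B, 8-aligned); 16..17  pitch  (1B, 1-aligned); 17..18  width  (1B, 1-aligned); 18..24  -- tail padding (6B); sizeof = 24, alignof = 8
0..2  h  (2B, 2-aligned)
2..4  -- padding (2B)
4..8  g  (4B, 4-aligned)
8..10  c  (2B, 2-aligned)
10..13  f  (3B, 1-aligned)
13..16  -- padding (3B)
16..40  e  (24B, 8-aligned)
within Frame: width at 17
16 + 17 = 33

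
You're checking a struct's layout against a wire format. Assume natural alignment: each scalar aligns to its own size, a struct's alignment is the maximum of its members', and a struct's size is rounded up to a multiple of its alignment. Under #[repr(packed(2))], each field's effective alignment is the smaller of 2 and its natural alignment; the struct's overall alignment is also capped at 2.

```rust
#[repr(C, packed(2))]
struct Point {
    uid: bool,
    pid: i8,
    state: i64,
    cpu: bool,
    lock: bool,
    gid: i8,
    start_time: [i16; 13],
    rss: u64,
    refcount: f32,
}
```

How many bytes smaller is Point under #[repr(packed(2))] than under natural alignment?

12

natural layout:
  uid at 0 (size 1, align 1) → ends 1
  pid at 1 (size 1, align 1) → ends 2
  pad 6 to align 8 for state
  state at 8 (size 8, align 8) → ends 16
  cpu at 16 (size 1, align 1) → ends 17
  lock at 17 (size 1, align 1) → ends 18
  gid at 18 (size 1, align 1) → ends 19
  pad 1 to align 2 for start_time
  start_time at 20 (size 26, align 2) → ends 46
  pad 2 to align 8 for rss
  rss at 48 (size 8, align 8) → ends 56
  refcount at 56 (size 4, align 4) → ends 60
  tail pad 4 to reach multiple of 8
  total 64 bytes, alignment 8
packed(2) layout:
  uid at 0 (size 1, align 1) → ends 1
  pid at 1 (size 1, align 1) → ends 2
  state at 2 (size 8, align 2) → ends 10
  cpu at 10 (size 1, align 1) → ends 11
  lock at 11 (size 1, align 1) → ends 12
  gid at 12 (size 1, align 1) → ends 13
  pad 1 to align 2 for start_time
  start_time at 14 (size 26, align 2) → ends 40
  rss at 40 (size 8, align 2) → ends 48
  refcount at 48 (size 4, align 2) → ends 52
  total 52 bytes, alignment 2
64 − 52 = 12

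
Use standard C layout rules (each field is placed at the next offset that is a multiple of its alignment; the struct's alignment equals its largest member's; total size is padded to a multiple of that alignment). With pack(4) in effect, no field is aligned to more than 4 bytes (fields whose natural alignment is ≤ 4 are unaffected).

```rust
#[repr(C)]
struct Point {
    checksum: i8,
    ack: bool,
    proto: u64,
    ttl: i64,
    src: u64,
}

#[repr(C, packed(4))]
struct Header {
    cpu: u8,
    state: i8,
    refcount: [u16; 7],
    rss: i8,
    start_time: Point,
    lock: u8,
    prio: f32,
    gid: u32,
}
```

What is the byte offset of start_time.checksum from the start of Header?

20

Point: checksum at 0 (size 1, align 1) → ends 1; ack at 1 (size 1, align 1) → ends 2; pad 6 to align 8 for proto; proto at 8 (size 8, align 8) → ends 16; ttl at 16 (size 8, align 8) → ends 24; src at 24 (size 8, align 8) → ends 32; total 32 bytes, alignment 8
cpu at 0 (size 1, align 1) → ends 1
state at 1 (size 1, align 1) → ends 2
refcount at 2 (size 14, align 2) → ends 16
rss at 16 (size 1, align 1) → ends 17
pad 3 to align 4 for start_time
start_time at 20 (size 32, align 4) → ends 52
within Point: checksum at 0
20 + 0 = 20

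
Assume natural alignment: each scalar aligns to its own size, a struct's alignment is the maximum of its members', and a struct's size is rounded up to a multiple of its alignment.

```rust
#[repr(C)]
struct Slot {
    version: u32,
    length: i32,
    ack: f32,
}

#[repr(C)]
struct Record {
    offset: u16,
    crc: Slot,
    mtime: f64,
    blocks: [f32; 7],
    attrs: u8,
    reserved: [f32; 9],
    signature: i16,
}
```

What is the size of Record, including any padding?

Slot: 0..4  version  (4B, 4-aligned); 4..8  length  (4B, 4-aligned); 8..12  ack  (4B, 4-aligned); sizeof = 12, alignof = 4
0..2  offset  (2B, 2-aligned)
2..4  -- padding (2B)
4..16  crc  (12B, 4-aligned)
16..24  mtime  (8B, 8-aligned)
24..52  blocks  (28B, 4-aligned)
52..53  attrs  (1B, 1-aligned)
53..56  -- padding (3B)
56..92  reserved  (36B, 4-aligned)
92..94  signature  (2B, 2-aligned)
94..96  -- tail padding (2B)
sizeof = 96, alignof = 8

96 bytes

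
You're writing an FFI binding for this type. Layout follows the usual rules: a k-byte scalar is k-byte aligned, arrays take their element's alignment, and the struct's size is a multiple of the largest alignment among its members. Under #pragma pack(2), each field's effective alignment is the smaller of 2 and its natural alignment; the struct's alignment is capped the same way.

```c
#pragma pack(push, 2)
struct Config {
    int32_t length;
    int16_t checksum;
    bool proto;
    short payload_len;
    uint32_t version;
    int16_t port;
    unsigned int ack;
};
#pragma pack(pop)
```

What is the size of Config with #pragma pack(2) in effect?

20

0..4  length  (4B, 2-aligned)
4..6  checksum  (2B, 2-aligned)
6..7  proto  (1B, 1-aligned)
7..8  -- padding (1B)
8..10  payload_len  (2B, 2-aligned)
10..14  version  (4B, 2-aligned)
14..16  port  (2B, 2-aligned)
16..20  ack  (4B, 2-aligned)
sizeof = 20, alignof = 2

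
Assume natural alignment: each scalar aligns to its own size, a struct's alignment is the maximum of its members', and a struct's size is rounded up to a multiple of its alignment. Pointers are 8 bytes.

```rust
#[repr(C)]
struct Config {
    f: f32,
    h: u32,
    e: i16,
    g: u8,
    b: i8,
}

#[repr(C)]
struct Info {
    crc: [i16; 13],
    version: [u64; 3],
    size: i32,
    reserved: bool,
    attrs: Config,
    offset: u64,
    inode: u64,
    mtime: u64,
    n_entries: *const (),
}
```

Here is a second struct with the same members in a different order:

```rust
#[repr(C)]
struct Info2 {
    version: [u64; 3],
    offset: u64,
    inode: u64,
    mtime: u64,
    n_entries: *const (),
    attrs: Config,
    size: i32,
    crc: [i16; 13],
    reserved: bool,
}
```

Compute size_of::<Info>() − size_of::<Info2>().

Config: @0: f [4B, align 4] → 4; @4: h [4B, align 4] → 8; @8: e [2B, align 2] → 10; @10: g [1B, align 1] → 11; @11: b [1B, align 1] → 12; size 12, align 4
@0: crc [26B, align 2] → 26
+6 pad (align 8)
@32: version [24B, align 8] → 56
@56: size [4B, align 4] → 60
@60: reserved [1B, align 1] → 61
+3 pad (align 4)
@64: attrs [12B, align 4] → 76
+4 pad (align 8)
@80: offset [8B, align 8] → 88
@88: inode [8B, align 8] → 96
@96: mtime [8B, align 8] → 104
@104: n_entries [8B, align 8] → 112
size 112, align 8
— Info2 —
@0: version [24B, align 8] → 24
@24: offset [8B, align 8] → 32
@32: inode [8B, align 8] → 40
@40: mtime [8B, align 8] → 48
@48: n_entries [8B, align 8] → 56
@56: attrs [12B, align 4] → 68
@68: size [4B, align 4] → 72
@72: crc [26B, align 2] → 98
@98: reserved [1B, align 1] → 99
+5 tail pad (align 8)
size 104, align 8
112 − 104 = 8

8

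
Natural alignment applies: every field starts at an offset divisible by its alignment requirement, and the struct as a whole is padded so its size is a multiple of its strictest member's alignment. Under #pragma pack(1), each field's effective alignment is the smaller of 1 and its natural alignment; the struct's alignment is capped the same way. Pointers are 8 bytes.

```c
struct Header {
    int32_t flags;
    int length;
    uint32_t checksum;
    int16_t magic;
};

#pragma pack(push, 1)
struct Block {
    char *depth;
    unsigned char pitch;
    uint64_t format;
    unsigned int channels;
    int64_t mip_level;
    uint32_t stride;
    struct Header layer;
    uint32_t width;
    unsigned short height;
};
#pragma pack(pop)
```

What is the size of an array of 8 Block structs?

440

Header: @0: flags [4B, align 4] → 4; @4: length [4B, align 4] → 8; @8: checksum [4B, align 4] → 12; @12: magic [2B, align 2] → 14; +2 tail pad (align 4); size 16, align 4
@0: depth [8B, align 1] → 8
@8: pitch [1B, align 1] → 9
@9: format [8B, align 1] → 17
@17: channels [4B, align 1] → 21
@21: mip_level [8B, align 1] → 29
@29: stride [4B, align 1] → 33
@33: layer [16B, align 1] → 49
@49: width [4B, align 1] → 53
@53: height [2B, align 1] → 55
size 55, align 1
array of 8: 8 × 55 = 440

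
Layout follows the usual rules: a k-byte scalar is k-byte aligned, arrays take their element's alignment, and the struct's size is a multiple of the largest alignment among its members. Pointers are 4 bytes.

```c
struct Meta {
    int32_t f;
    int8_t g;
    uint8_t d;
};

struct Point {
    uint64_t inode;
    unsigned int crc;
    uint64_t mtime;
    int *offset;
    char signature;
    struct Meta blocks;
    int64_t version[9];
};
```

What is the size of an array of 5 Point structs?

560

Meta: 0..4  f  (4B, 4-aligned); 4..5  g  (1B, 1-aligned); 5..6  d  (1B, 1-aligned); 6..8  -- tail padding (2B); sizeof = 8, alignof = 4
0..8  inode  (8B, 8-aligned)
8..12  crc  (4B, 4-aligned)
12..16  -- padding (4B)
16..24  mtime  (8B, 8-aligned)
24..28  offset  (4B, 4-aligned)
28..29  signature  (1B, 1-aligned)
29..32  -- padding (3B)
32..40  blocks  (8B, 4-aligned)
40..112  version  (72B, 8-aligned)
sizeof = 112, alignof = 8
array of 5: 5 × 112 = 560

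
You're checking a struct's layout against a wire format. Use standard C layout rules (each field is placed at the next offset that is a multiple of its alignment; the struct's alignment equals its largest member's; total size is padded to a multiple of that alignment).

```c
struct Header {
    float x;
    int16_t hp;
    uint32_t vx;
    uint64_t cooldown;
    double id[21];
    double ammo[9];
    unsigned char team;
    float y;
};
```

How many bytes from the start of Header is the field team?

264

0..4  x  (4B, 4-aligned)
4..6  hp  (2B, 2-aligned)
6..8  -- padding (2B)
8..12  vx  (4B, 4-aligned)
12..16  -- padding (4B)
16..24  cooldown  (8B, 8-aligned)
24..192  id  (168B, 8-aligned)
192..264  ammo  (72B, 8-aligned)
264..265  team  (1B, 1-aligned)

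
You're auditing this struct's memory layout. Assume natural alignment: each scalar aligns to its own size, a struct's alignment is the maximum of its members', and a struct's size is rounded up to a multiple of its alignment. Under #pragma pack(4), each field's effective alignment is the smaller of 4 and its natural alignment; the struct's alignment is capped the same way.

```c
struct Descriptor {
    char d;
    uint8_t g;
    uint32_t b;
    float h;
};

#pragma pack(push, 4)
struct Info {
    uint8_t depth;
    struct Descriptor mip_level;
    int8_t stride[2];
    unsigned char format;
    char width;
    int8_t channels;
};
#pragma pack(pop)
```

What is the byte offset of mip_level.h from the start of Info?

Descriptor: 0..1  d  (1B, 1-aligned); 1..2  g  (1B, 1-aligned); 2..4  -- padding (2B); 4..8  b  (4B, 4-aligned); 8..12  h  (4B, 4-aligned); sizeof = 12, alignof = 4
0..1  depth  (1B, 1-aligned)
1..4  -- padding (3B)
4..16  mip_level  (12B, 4-aligned)
within Descriptor: h at 8
4 + 8 = 12

12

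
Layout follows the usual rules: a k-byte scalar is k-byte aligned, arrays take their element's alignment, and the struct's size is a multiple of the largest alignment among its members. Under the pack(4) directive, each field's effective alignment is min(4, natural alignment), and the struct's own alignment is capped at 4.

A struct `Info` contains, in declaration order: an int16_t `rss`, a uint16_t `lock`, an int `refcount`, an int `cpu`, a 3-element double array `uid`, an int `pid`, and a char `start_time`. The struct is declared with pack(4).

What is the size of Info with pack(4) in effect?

44

0..2  rss  (2B, 2-aligned)
2..4  lock  (2B, 2-aligned)
4..8  refcount  (4B, 4-aligned)
8..12  cpu  (4B, 4-aligned)
12..36  uid  (24B, 4-aligned)
36..40  pid  (4B, 4-aligned)
40..41  start_time  (1B, 1-aligned)
41..44  -- tail padding (3B)
sizeof = 44, alignof = 4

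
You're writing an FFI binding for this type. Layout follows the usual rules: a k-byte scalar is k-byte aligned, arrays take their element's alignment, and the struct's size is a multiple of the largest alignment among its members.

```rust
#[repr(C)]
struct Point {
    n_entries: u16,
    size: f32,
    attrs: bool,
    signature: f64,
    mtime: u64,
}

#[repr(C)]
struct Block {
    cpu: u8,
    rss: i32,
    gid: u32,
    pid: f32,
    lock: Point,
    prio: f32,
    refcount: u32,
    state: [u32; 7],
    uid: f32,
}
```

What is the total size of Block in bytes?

Point: n_entries at 0 (size 2, align 2) → ends 2; pad 2 to align 4 for size; size at 4 (size 4, align 4) → ends 8; attrs at 8 (size 1, align 1) → ends 9; pad 7 to align 8 for signature; signature at 16 (size 8, align 8) → ends 24; mtime at 24 (size 8, align 8) → ends 32; total 32 bytes, alignment 8
cpu at 0 (size 1, align 1) → ends 1
pad 3 to align 4 for rss
rss at 4 (size 4, align 4) → ends 8
gid at 8 (size 4, align 4) → ends 12
pid at 12 (size 4, align 4) → ends 16
lock at 16 (size 32, align 8) → ends 48
prio at 48 (size 4, align 4) → ends 52
refcount at 52 (size 4, align 4) → ends 56
state at 56 (size 28, align 4) → ends 84
uid at 84 (size 4, align 4) → ends 88
total 88 bytes, alignment 8

88 bytes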